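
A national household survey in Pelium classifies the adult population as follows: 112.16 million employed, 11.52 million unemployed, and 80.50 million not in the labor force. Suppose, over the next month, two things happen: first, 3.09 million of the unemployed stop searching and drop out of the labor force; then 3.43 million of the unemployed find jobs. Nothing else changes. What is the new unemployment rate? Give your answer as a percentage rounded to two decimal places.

New unemployment rate ≈ 4.15%.

Initially, labor force = 112.16 + 11.52 = 123.68 million, so u = 11.52/123.68 = 9.31%.
After the first change, unemployed and labor force both fall by 3.09 → E = 112.16, U = 8.43, labor force = 120.59 million.
After the second change, unemployed falls and employed rises by 3.43; labor force unchanged → E = 115.59, U = 5.00, labor force = 120.59 million.
New unemployment rate = 5.00 / 120.59 = 4.15%.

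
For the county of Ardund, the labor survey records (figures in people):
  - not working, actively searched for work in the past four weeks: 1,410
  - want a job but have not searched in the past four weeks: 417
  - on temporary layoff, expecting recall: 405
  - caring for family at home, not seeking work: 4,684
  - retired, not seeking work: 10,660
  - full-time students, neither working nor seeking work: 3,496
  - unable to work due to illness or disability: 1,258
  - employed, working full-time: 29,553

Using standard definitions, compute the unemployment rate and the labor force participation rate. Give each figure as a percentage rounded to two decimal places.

Employed = 29,553.
Unemployed = 1,410 + 405 = 1,815 (jobless and actively searching, or on temporary layoff).
Labor force = 29,553 + 1,815 = 31,368.
Not in labor force = 417 + 4,684 + 10,660 + 3,496 + 1,258 = 20,515 (those not working and not actively searching are outside the labor force — including those who want a job but have given up searching).
Civilian working-age population = 31,368 + 20,515 = 51,883.
Unemployment rate = 1,815 / 31,368 = 5.79%.
Labor force participation rate = 31,368 / 51,883 = 60.46%.

Unemployment rate ≈ 5.79%; labor force participation rate ≈ 60.46%.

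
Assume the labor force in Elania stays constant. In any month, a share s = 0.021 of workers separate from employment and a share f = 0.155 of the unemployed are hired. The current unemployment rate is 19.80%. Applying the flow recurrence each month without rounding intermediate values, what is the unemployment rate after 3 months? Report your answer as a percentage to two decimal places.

Unemployment rate after three months ≈ 16.33%.

With a fixed labor force, u_{t+1} = u_t + s·(1−u_t) − f·u_t = u_t·(1−s−f) + s.
Here 1−s−f = 0.824 and s = 0.021.
u_1 = 0.198000 × 0.824 + 0.021 = 0.184152.
u_2 = 0.184152 × 0.824 + 0.021 = 0.172741.
u_3 = 0.172741 × 0.824 + 0.021 = 0.163339.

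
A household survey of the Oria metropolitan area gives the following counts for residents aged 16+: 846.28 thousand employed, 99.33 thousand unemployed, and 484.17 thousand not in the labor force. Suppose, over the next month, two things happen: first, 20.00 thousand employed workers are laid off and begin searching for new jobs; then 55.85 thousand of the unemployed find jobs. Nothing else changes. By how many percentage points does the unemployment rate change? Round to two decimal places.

Initially, labor force = 846.28 + 99.33 = 945.61 thousand, so u = 99.33/945.61 = 10.50%.
After the first change, employed falls and unemployed rises by 20.00; labor force unchanged → E = 826.28, U = 119.33, labor force = 945.61 thousand.
After the second change, unemployed falls and employed rises by 55.85; labor force unchanged → E = 882.13, U = 63.48, labor force = 945.61 thousand.
New unemployment rate = 63.48 / 945.61 = 6.71%.
Change = 6.71% − 10.50% = −3.79 percentage points.

The unemployment rate changes by −3.79 percentage points.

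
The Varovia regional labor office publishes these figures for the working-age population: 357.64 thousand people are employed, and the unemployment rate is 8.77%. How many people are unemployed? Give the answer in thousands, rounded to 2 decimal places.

About 34.38 thousand are unemployed.

Let U be the number unemployed. The labor force is E + U, and U/(E+U) = 0.0877.
So U = 0.0877 × 357.64 / (1 − 0.0877) = 31.3650 / 0.9123 ≈ 34.38 thousand.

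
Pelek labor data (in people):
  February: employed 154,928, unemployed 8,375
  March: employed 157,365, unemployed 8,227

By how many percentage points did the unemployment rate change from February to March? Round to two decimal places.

The unemployment rate changed by −0.16 percentage points.

February: labor force = 154,928 + 8,375 = 163,303; u = 8,375/163,303 = 5.13%.
March: labor force = 157,365 + 8,227 = 165,592; u = 8,227/165,592 = 4.97%.
Change = 4.97% − 5.13% = −0.16 pp.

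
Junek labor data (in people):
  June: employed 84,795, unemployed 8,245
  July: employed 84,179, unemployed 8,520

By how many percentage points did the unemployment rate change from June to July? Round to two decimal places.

The unemployment rate changed by +0.33 percentage points.

June: labor force = 84,795 + 8,245 = 93,040; u = 8,245/93,040 = 8.86%.
July: labor force = 84,179 + 8,520 = 92,699; u = 8,520/92,699 = 9.19%.
Change = 9.19% − 8.86% = +0.33 pp.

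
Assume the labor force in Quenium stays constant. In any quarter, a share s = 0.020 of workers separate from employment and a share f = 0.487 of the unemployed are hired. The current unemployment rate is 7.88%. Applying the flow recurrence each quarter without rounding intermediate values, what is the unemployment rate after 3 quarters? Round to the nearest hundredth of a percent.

With a fixed labor force, u_{t+1} = u_t + s·(1−u_t) − f·u_t = u_t·(1−s−f) + s.
Here 1−s−f = 0.493 and s = 0.020.
u_1 = 0.078800 × 0.493 + 0.020 = 0.058848.
u_2 = 0.058848 × 0.493 + 0.020 = 0.049012.
u_3 = 0.049012 × 0.493 + 0.020 = 0.044163.

Unemployment rate after three quarters ≈ 4.42%.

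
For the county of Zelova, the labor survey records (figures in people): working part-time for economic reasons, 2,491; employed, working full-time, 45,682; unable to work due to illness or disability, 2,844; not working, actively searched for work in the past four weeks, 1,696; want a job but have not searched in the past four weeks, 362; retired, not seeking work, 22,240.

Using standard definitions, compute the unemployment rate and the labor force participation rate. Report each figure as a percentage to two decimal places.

Employed = 2,491 + 45,682 = 48,173 (anyone who worked, including part-time for economic reasons, counts as employed).
Unemployed = 1,696.
Labor force = 48,173 + 1,696 = 49,869.
Not in labor force = 2,844 + 362 + 22,240 = 25,446 (those not working and not actively searching are outside the labor force — including those who want a job but have given up searching).
Civilian working-age population = 49,869 + 25,446 = 75,315.
Unemployment rate = 1,696 / 49,869 = 3.40%.
Labor force participation rate = 49,869 / 75,315 = 66.21%.

Unemployment rate ≈ 3.40%; labor force participation rate ≈ 66.21%.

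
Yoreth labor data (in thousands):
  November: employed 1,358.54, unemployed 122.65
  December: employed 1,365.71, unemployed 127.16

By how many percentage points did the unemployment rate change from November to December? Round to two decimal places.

The unemployment rate changed by +0.24 percentage points.

November: labor force = 1,358.54 + 122.65 = 1,481.19; u = 122.65/1,481.19 = 8.28%.
December: labor force = 1,365.71 + 127.16 = 1,492.87; u = 127.16/1,492.87 = 8.52%.
Change = 8.52% − 8.28% = +0.24 pp.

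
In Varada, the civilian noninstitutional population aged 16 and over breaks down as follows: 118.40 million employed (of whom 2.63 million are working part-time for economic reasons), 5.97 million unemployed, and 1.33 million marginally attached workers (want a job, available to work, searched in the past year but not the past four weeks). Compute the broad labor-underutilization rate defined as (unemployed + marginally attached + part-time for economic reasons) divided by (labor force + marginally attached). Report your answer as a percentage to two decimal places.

Labor force = 118.40 + 5.97 = 124.37 million.
Numerator = 5.97 + 1.33 + 2.63 = 9.93 million.
Denominator = 124.37 + 1.33 = 125.70 million.
Broad rate = 9.93 / 125.70 = 7.90%.

Broad underutilization rate ≈ 7.90%.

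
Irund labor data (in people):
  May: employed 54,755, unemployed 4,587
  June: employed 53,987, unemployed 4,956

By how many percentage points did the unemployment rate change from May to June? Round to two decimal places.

May: labor force = 54,755 + 4,587 = 59,342; u = 4,587/59,342 = 7.73%.
June: labor force = 53,987 + 4,956 = 58,943; u = 4,956/58,943 = 8.41%.
Change = 8.41% − 7.73% = +0.68 pp.

The unemployment rate changed by +0.68 percentage points.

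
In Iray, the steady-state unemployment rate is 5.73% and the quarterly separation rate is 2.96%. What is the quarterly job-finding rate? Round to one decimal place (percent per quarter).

Job-finding rate ≈ 48.7% per quarter.

From u* = s/(s+f): f = s·(1−u)/u.
f = 2.96 × (1 − 0.0573) / 0.0573 = 2.7904 / 0.0573 ≈ 48.7% per quarter.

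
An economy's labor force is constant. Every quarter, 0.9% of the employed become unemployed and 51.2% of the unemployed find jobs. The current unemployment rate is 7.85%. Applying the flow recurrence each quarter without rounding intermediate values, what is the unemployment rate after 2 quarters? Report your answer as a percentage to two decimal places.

Unemployment rate after two quarters ≈ 3.13%.

With a fixed labor force, u_{t+1} = u_t + s·(1−u_t) − f·u_t = u_t·(1−s−f) + s.
Here 1−s−f = 0.479 and s = 0.009.
u_1 = 0.078500 × 0.479 + 0.009 = 0.046601.
u_2 = 0.046601 × 0.479 + 0.009 = 0.031322.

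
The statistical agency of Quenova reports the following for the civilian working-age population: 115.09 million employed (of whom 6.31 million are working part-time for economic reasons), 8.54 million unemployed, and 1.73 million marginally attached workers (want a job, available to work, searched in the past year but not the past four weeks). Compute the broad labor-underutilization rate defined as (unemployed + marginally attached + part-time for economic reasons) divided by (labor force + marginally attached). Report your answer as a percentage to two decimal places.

Labor force = 115.09 + 8.54 = 123.63 million.
Numerator = 8.54 + 1.73 + 6.31 = 16.58 million.
Denominator = 123.63 + 1.73 = 125.36 million.
Broad rate = 16.58 / 125.36 = 13.23%.

Broad underutilization rate ≈ 13.23%.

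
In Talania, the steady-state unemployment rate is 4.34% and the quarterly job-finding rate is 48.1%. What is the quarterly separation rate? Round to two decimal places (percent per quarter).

Separation rate ≈ 2.18% per quarter.

From u* = s/(s+f): s = u·f/(1−u).
s = 0.0434 × 48.1 / (1 − 0.0434) = 2.0875 / 0.9566 ≈ 2.18% per quarter.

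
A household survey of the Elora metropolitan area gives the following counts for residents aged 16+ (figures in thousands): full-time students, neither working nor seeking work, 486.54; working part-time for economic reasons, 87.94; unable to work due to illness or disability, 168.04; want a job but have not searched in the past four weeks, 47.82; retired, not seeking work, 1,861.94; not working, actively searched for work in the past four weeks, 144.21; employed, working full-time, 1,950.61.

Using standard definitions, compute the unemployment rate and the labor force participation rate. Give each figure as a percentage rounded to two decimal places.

Unemployment rate ≈ 6.61%; labor force participation rate ≈ 45.98%.

Employed = 87.94 + 1,950.61 = 2,038.55 thousand (anyone who worked, including part-time for economic reasons, counts as employed).
Unemployed = 144.21 thousand.
Labor force = 2,038.55 + 144.21 = 2,182.76 thousand.
Not in labor force = 486.54 + 168.04 + 47.82 + 1,861.94 = 2,564.34 thousand (those not working and not actively searching are outside the labor force — including those who want a job but have given up searching).
Civilian working-age population = 2,182.76 + 2,564.34 = 4,747.10 thousand.
Unemployment rate = 144.21 / 2,182.76 = 6.61%.
Labor force participation rate = 2,182.76 / 4,747.10 = 45.98%.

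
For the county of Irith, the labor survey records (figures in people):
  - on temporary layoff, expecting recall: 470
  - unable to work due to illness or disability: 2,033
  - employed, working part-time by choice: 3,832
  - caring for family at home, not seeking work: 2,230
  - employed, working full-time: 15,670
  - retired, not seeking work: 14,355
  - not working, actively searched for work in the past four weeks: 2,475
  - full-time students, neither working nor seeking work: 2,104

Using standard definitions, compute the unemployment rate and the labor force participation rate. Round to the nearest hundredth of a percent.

Employed = 3,832 + 15,670 = 19,502.
Unemployed = 470 + 2,475 = 2,945 (jobless and actively searching, or on temporary layoff).
Labor force = 19,502 + 2,945 = 22,447.
Not in labor force = 2,033 + 2,230 + 14,355 + 2,104 = 20,722 (those not working and not actively searching are outside the labor force).
Civilian working-age population = 22,447 + 20,722 = 43,169.
Unemployment rate = 2,945 / 22,447 = 13.12%.
Labor force participation rate = 22,447 / 43,169 = 52.00%.

Unemployment rate ≈ 13.12%; labor force participation rate ≈ 52.00%.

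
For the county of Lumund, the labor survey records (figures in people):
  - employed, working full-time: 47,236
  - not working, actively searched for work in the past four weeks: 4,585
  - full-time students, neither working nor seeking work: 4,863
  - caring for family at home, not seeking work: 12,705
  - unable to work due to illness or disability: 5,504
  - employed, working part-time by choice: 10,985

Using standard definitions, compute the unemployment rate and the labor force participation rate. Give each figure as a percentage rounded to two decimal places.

Employed = 47,236 + 10,985 = 58,221.
Unemployed = 4,585.
Labor force = 58,221 + 4,585 = 62,806.
Not in labor force = 4,863 + 12,705 + 5,504 = 23,072 (those not working and not actively searching are outside the labor force).
Civilian working-age population = 62,806 + 23,072 = 85,878.
Unemployment rate = 4,585 / 62,806 = 7.30%.
Labor force participation rate = 62,806 / 85,878 = 73.13%.

Unemployment rate ≈ 7.30%; labor force participation rate ≈ 73.13%.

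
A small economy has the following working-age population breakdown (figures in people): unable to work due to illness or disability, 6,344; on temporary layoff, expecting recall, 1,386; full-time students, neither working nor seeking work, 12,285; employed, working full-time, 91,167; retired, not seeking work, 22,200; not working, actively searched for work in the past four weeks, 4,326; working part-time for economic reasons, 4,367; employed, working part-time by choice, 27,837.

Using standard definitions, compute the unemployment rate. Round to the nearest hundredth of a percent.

Unemployment rate ≈ 4.43%.

Employed = 91,167 + 4,367 + 27,837 = 123,371 (anyone who worked, including part-time for economic reasons, counts as employed).
Unemployed = 1,386 + 4,326 = 5,712 (jobless and actively searching, or on temporary layoff).
Labor force = 123,371 + 5,712 = 129,083.
Unemployment rate = 5,712 / 129,083 = 4.43%.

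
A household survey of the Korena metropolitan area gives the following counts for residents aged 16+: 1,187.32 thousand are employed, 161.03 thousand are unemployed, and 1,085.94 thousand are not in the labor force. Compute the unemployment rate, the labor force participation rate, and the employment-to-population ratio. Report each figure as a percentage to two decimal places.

Unemployment rate ≈ 11.94%; labor force participation rate ≈ 55.39%; employment-population ratio ≈ 48.77%.

Labor force = employed + unemployed = 1,187.32 + 161.03 = 1,348.35 thousand.
Working-age population = 1,348.35 + 1,085.94 = 2,434.29 thousand.
Unemployment rate = 161.03 / 1,348.35 = 11.94%.
Labor force participation rate = 1,348.35 / 2,434.29 = 55.39%.
Employment-population ratio = 1,187.32 / 2,434.29 = 48.77%.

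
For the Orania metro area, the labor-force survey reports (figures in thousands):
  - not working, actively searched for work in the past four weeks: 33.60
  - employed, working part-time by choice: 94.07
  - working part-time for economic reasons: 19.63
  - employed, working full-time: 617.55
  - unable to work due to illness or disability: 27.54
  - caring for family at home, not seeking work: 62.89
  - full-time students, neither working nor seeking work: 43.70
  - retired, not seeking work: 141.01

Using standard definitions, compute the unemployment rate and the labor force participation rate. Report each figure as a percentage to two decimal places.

Employed = 94.07 + 19.63 + 617.55 = 731.25 thousand (anyone who worked, including part-time for economic reasons, counts as employed).
Unemployed = 33.60 thousand.
Labor force = 731.25 + 33.60 = 764.85 thousand.
Not in labor force = 27.54 + 62.89 + 43.70 + 141.01 = 275.14 thousand (those not working and not actively searching are outside the labor force).
Civilian working-age population = 764.85 + 275.14 = 1,039.99 thousand.
Unemployment rate = 33.60 / 764.85 = 4.39%.
Labor force participation rate = 764.85 / 1,039.99 = 73.54%.

Unemployment rate ≈ 4.39%; labor force participation rate ≈ 73.54%.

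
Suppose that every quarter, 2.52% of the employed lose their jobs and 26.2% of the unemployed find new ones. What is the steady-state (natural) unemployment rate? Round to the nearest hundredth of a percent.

Steady-state unemployment rate ≈ 8.77%.

At steady state the flows balance: s·E = f·U, so U/(E+U) = s/(s+f).
u* = 2.52 / (2.52 + 26.2) = 2.52 / 28.72 = 8.77%.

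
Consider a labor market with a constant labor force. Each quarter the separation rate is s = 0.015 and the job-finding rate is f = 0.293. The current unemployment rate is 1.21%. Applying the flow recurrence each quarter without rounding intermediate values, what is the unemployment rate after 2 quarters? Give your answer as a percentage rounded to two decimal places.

Unemployment rate after two quarters ≈ 3.12%.

With a fixed labor force, u_{t+1} = u_t + s·(1−u_t) − f·u_t = u_t·(1−s−f) + s.
Here 1−s−f = 0.692 and s = 0.015.
u_1 = 0.012100 × 0.692 + 0.015 = 0.023373.
u_2 = 0.023373 × 0.692 + 0.015 = 0.031174.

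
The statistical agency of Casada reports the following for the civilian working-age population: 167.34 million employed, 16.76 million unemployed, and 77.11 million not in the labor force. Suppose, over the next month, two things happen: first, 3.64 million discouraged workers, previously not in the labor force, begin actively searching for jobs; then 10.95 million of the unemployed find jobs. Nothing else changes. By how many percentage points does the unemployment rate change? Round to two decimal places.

The unemployment rate changes by −4.07 percentage points.

Initially, labor force = 167.34 + 16.76 = 184.10 million, so u = 16.76/184.10 = 9.10%.
After the first change, unemployed and labor force both rise by 3.64 → E = 167.34, U = 20.40, labor force = 187.74 million.
After the second change, unemployed falls and employed rises by 10.95; labor force unchanged → E = 178.29, U = 9.45, labor force = 187.74 million.
New unemployment rate = 9.45 / 187.74 = 5.03%.
Change = 5.03% − 9.10% = −4.07 percentage points.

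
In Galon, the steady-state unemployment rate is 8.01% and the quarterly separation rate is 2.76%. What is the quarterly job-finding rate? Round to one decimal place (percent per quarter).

Job-finding rate ≈ 31.7% per quarter.

From u* = s/(s+f): f = s·(1−u)/u.
f = 2.76 × (1 − 0.0801) / 0.0801 = 2.5389 / 0.0801 ≈ 31.7% per quarter.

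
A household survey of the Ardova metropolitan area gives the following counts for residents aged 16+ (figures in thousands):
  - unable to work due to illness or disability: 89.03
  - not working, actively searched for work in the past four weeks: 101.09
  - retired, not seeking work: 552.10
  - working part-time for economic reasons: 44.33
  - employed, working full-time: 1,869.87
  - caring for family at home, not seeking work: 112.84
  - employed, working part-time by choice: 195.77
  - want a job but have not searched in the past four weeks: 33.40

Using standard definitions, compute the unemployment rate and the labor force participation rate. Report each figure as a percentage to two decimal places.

Unemployment rate ≈ 4.57%; labor force participation rate ≈ 73.74%.

Employed = 44.33 + 1,869.87 + 195.77 = 2,109.97 thousand (anyone who worked, including part-time for economic reasons, counts as employed).
Unemployed = 101.09 thousand.
Labor force = 2,109.97 + 101.09 = 2,211.06 thousand.
Not in labor force = 89.03 + 552.10 + 112.84 + 33.40 = 787.37 thousand (those not working and not actively searching are outside the labor force — including those who want a job but have given up searching).
Civilian working-age population = 2,211.06 + 787.37 = 2,998.43 thousand.
Unemployment rate = 101.09 / 2,211.06 = 4.57%.
Labor force participation rate = 2,211.06 / 2,998.43 = 73.74%.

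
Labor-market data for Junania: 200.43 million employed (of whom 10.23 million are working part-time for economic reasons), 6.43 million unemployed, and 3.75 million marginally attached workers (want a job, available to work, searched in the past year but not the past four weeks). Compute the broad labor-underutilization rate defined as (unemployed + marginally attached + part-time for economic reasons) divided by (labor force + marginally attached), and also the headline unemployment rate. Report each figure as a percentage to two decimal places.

Broad underutilization rate ≈ 9.69%; headline unemployment rate ≈ 3.11%.

Labor force = 200.43 + 6.43 = 206.86 million.
Numerator = 6.43 + 3.75 + 10.23 = 20.41 million.
Denominator = 206.86 + 3.75 = 210.61 million.
Broad rate = 20.41 / 210.61 = 9.69%.
Headline unemployment rate = 6.43 / 206.86 = 3.11%.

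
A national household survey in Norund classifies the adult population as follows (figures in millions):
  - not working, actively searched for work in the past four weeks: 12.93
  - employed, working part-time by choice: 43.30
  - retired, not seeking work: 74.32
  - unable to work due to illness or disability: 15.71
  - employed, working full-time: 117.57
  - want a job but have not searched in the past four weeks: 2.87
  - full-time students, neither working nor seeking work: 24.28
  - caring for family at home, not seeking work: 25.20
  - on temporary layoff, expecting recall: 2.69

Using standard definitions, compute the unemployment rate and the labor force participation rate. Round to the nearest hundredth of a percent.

Employed = 43.30 + 117.57 = 160.87 million.
Unemployed = 12.93 + 2.69 = 15.62 million (jobless and actively searching, or on temporary layoff).
Labor force = 160.87 + 15.62 = 176.49 million.
Not in labor force = 74.32 + 15.71 + 2.87 + 24.28 + 25.20 = 142.38 million (those not working and not actively searching are outside the labor force — including those who want a job but have given up searching).
Civilian working-age population = 176.49 + 142.38 = 318.87 million.
Unemployment rate = 15.62 / 176.49 = 8.85%.
Labor force participation rate = 176.49 / 318.87 = 55.35%.

Unemployment rate ≈ 8.85%; labor force participation rate ≈ 55.35%.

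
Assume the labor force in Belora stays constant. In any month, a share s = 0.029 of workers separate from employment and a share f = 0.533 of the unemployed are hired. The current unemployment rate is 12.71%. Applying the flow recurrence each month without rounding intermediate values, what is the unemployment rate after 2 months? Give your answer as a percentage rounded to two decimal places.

Unemployment rate after two months ≈ 6.61%.

With a fixed labor force, u_{t+1} = u_t + s·(1−u_t) − f·u_t = u_t·(1−s−f) + s.
Here 1−s−f = 0.438 and s = 0.029.
u_1 = 0.127100 × 0.438 + 0.029 = 0.084670.
u_2 = 0.084670 × 0.438 + 0.029 = 0.066085.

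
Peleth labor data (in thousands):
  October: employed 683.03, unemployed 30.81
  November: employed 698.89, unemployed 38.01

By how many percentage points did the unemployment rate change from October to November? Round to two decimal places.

The unemployment rate changed by +0.84 percentage points.

October: labor force = 683.03 + 30.81 = 713.84; u = 30.81/713.84 = 4.32%.
November: labor force = 698.89 + 38.01 = 736.90; u = 38.01/736.90 = 5.16%.
Change = 5.16% − 4.32% = +0.84 pp.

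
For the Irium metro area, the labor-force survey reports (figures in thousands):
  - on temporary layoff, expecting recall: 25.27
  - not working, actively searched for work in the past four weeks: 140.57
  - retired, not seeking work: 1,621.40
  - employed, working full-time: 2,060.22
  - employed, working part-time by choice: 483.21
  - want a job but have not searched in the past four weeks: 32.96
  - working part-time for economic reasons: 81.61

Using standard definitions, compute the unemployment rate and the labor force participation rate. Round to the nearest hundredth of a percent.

Employed = 2,060.22 + 483.21 + 81.61 = 2,625.04 thousand (anyone who worked, including part-time for economic reasons, counts as employed).
Unemployed = 25.27 + 140.57 = 165.84 thousand (jobless and actively searching, or on temporary layoff).
Labor force = 2,625.04 + 165.84 = 2,790.88 thousand.
Not in labor force = 1,621.40 + 32.96 = 1,654.36 thousand (those not working and not actively searching are outside the labor force — including those who want a job but have given up searching).
Civilian working-age population = 2,790.88 + 1,654.36 = 4,445.24 thousand.
Unemployment rate = 165.84 / 2,790.88 = 5.94%.
Labor force participation rate = 2,790.88 / 4,445.24 = 62.78%.

Unemployment rate ≈ 5.94%; labor force participation rate ≈ 62.78%.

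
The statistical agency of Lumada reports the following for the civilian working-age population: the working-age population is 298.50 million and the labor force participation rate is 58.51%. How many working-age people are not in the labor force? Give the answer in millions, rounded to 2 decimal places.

Share not in the labor force = 1 − 0.5851 = 0.4149.
Not in labor force = 0.4149 × 298.50 ≈ 123.85 million.

About 123.85 million are not in the labor force.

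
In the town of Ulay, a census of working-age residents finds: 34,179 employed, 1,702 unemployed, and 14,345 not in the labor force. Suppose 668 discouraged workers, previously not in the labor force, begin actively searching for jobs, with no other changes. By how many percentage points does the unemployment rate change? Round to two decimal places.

Initially, labor force = 34,179 + 1,702 = 35,881, so u = 1,702/35,881 = 4.74%.
After the change, unemployed and labor force both rise by 668 → E = 34,179, U = 2,370, labor force = 36,549.
New unemployment rate = 2,370 / 36,549 = 6.48%.
Change = 6.48% − 4.74% = +1.74 percentage points.

The unemployment rate changes by +1.74 percentage points.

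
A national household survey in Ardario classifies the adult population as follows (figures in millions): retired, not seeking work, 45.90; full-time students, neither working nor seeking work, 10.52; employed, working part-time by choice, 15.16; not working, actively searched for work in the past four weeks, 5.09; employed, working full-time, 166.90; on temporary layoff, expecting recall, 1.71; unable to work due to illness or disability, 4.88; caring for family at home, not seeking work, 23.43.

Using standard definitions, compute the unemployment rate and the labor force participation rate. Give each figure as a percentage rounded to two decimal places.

Employed = 15.16 + 166.90 = 182.06 million.
Unemployed = 5.09 + 1.71 = 6.80 million (jobless and actively searching, or on temporary layoff).
Labor force = 182.06 + 6.80 = 188.86 million.
Not in labor force = 45.90 + 10.52 + 4.88 + 23.43 = 84.73 million (those not working and not actively searching are outside the labor force).
Civilian working-age population = 188.86 + 84.73 = 273.59 million.
Unemployment rate = 6.80 / 188.86 = 3.60%.
Labor force participation rate = 188.86 / 273.59 = 69.03%.

Unemployment rate ≈ 3.60%; labor force participation rate ≈ 69.03%.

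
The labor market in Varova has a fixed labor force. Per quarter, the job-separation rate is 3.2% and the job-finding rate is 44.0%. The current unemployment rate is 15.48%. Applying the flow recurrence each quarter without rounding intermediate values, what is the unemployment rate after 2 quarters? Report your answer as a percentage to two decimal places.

With a fixed labor force, u_{t+1} = u_t + s·(1−u_t) − f·u_t = u_t·(1−s−f) + s.
Here 1−s−f = 0.528 and s = 0.032.
u_1 = 0.154800 × 0.528 + 0.032 = 0.113734.
u_2 = 0.113734 × 0.528 + 0.032 = 0.092052.

Unemployment rate after two quarters ≈ 9.21%.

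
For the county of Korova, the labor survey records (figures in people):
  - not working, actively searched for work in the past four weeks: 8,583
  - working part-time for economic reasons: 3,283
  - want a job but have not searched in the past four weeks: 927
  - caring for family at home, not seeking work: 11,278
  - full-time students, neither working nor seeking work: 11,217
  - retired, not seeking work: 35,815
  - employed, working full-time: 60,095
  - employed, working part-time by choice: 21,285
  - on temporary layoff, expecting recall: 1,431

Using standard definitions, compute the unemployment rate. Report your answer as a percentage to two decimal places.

Employed = 3,283 + 60,095 + 21,285 = 84,663 (anyone who worked, including part-time for economic reasons, counts as employed).
Unemployed = 8,583 + 1,431 = 10,014 (jobless and actively searching, or on temporary layoff).
Labor force = 84,663 + 10,014 = 94,677.
Unemployment rate = 10,014 / 94,677 = 10.58%.

Unemployment rate ≈ 10.58%.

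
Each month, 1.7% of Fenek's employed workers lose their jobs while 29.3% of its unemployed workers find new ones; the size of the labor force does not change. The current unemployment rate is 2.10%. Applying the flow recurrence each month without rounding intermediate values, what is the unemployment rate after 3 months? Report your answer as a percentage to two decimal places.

Unemployment rate after three months ≈ 4.37%.

With a fixed labor force, u_{t+1} = u_t + s·(1−u_t) − f·u_t = u_t·(1−s−f) + s.
Here 1−s−f = 0.690 and s = 0.017.
u_1 = 0.021000 × 0.690 + 0.017 = 0.031490.
u_2 = 0.031490 × 0.690 + 0.017 = 0.038728.
u_3 = 0.038728 × 0.690 + 0.017 = 0.043722.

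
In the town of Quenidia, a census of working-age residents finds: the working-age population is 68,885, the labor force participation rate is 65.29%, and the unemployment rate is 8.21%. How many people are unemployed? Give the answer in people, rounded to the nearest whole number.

About 3,692 are unemployed.

Labor force = 0.6529 × 68,885 = 44,975.
Unemployed = 0.0821 × 44,975 ≈ 3,692.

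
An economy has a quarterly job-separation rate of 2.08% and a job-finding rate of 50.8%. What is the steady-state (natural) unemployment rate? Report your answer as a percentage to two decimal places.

At steady state the flows balance: s·E = f·U, so U/(E+U) = s/(s+f).
u* = 2.08 / (2.08 + 50.8) = 2.08 / 52.88 = 3.93%.

Steady-state unemployment rate ≈ 3.93%.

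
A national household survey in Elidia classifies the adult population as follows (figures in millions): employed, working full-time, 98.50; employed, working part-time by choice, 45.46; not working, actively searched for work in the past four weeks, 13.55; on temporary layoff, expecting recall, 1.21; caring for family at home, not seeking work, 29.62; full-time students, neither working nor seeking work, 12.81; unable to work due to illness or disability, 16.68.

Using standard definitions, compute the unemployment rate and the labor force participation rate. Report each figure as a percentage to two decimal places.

Unemployment rate ≈ 9.30%; labor force participation rate ≈ 72.86%.

Employed = 98.50 + 45.46 = 143.96 million.
Unemployed = 13.55 + 1.21 = 14.76 million (jobless and actively searching, or on temporary layoff).
Labor force = 143.96 + 14.76 = 158.72 million.
Not in labor force = 29.62 + 12.81 + 16.68 = 59.11 million (those not working and not actively searching are outside the labor force).
Civilian working-age population = 158.72 + 59.11 = 217.83 million.
Unemployment rate = 14.76 / 158.72 = 9.30%.
Labor force participation rate = 158.72 / 217.83 = 72.86%.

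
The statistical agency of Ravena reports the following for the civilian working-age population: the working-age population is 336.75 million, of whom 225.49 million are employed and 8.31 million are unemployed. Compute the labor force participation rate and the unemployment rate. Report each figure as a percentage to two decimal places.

Labor force participation rate ≈ 69.43%; unemployment rate ≈ 3.55%.

Labor force = employed + unemployed = 225.49 + 8.31 = 233.80 million.
Unemployment rate = 8.31 / 233.80 = 3.55%.
Labor force participation rate = 233.80 / 336.75 = 69.43%.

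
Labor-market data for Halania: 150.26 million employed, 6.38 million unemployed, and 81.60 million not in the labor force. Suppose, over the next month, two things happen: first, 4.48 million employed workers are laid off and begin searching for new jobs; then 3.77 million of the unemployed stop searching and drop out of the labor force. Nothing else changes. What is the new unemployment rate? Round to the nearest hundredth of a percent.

Initially, labor force = 150.26 + 6.38 = 156.64 million, so u = 6.38/156.64 = 4.07%.
After the first change, employed falls and unemployed rises by 4.48; labor force unchanged → E = 145.78, U = 10.86, labor force = 156.64 million.
After the second change, unemployed and labor force both fall by 3.77 → E = 145.78, U = 7.09, labor force = 152.87 million.
New unemployment rate = 7.09 / 152.87 = 4.64%.

New unemployment rate ≈ 4.64%.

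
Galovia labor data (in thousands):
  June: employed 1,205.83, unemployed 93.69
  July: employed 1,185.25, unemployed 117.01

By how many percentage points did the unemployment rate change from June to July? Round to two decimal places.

June: labor force = 1,205.83 + 93.69 = 1,299.52; u = 93.69/1,299.52 = 7.21%.
July: labor force = 1,185.25 + 117.01 = 1,302.26; u = 117.01/1,302.26 = 8.99%.
Change = 8.99% − 7.21% = +1.78 pp.

The unemployment rate changed by +1.78 percentage points.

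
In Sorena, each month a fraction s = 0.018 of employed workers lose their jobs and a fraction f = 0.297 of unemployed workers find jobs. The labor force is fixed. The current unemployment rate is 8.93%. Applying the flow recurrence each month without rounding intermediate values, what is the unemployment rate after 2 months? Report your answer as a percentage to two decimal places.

With a fixed labor force, u_{t+1} = u_t + s·(1−u_t) − f·u_t = u_t·(1−s−f) + s.
Here 1−s−f = 0.685 and s = 0.018.
u_1 = 0.089300 × 0.685 + 0.018 = 0.079171.
u_2 = 0.079171 × 0.685 + 0.018 = 0.072232.

Unemployment rate after two months ≈ 7.22%.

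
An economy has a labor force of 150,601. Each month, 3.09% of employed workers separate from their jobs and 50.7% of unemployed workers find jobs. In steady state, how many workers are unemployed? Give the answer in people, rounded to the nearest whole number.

Steady-state unemployment rate u* = s/(s+f) = 3.09/(3.09+50.7) = 0.057446.
Unemployed = u* × labor force = 0.057446 × 150,601 ≈ 8,651.

About 8,651 are unemployed in steady state.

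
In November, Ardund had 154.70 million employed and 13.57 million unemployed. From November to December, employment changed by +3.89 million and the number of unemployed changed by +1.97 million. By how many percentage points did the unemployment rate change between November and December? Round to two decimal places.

The unemployment rate changed by +0.86 percentage points.

November: labor force = 154.70 + 13.57 = 168.27; u = 13.57/168.27 = 8.06%.
December: labor force = 158.59 + 15.54 = 174.13; u = 15.54/174.13 = 8.92%.
Change = 8.92% − 8.06% = +0.86 pp.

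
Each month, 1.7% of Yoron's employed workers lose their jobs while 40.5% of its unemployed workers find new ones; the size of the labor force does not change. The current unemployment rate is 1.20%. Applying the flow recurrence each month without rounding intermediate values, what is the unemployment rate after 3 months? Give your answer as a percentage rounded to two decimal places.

With a fixed labor force, u_{t+1} = u_t + s·(1−u_t) − f·u_t = u_t·(1−s−f) + s.
Here 1−s−f = 0.578 and s = 0.017.
u_1 = 0.012000 × 0.578 + 0.017 = 0.023936.
u_2 = 0.023936 × 0.578 + 0.017 = 0.030835.
u_3 = 0.030835 × 0.578 + 0.017 = 0.034823.

Unemployment rate after three months ≈ 3.48%.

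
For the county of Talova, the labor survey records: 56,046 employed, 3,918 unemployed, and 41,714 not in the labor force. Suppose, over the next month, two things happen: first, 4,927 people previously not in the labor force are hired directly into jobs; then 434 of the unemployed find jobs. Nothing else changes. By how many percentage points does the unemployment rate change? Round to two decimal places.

Initially, labor force = 56,046 + 3,918 = 59,964, so u = 3,918/59,964 = 6.53%.
After the first change, employed and labor force both rise by 4,927; unemployed unchanged → E = 60,973, U = 3,918, labor force = 64,891.
After the second change, unemployed falls and employed rises by 434; labor force unchanged → E = 61,407, U = 3,484, labor force = 64,891.
New unemployment rate = 3,484 / 64,891 = 5.37%.
Change = 5.37% − 6.53% = −1.16 percentage points.

The unemployment rate changes by −1.16 percentage points.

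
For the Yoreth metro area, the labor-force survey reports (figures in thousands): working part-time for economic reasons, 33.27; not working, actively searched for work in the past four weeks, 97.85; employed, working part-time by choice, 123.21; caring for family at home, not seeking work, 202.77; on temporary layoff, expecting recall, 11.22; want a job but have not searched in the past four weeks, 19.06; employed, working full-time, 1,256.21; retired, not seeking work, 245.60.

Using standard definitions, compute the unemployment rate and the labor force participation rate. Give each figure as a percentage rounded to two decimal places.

Unemployment rate ≈ 7.17%; labor force participation rate ≈ 76.50%.

Employed = 33.27 + 123.21 + 1,256.21 = 1,412.69 thousand (anyone who worked, including part-time for economic reasons, counts as employed).
Unemployed = 97.85 + 11.22 = 109.07 thousand (jobless and actively searching, or on temporary layoff).
Labor force = 1,412.69 + 109.07 = 1,521.76 thousand.
Not in labor force = 202.77 + 19.06 + 245.60 = 467.43 thousand (those not working and not actively searching are outside the labor force — including those who want a job but have given up searching).
Civilian working-age population = 1,521.76 + 467.43 = 1,989.19 thousand.
Unemployment rate = 109.07 / 1,521.76 = 7.17%.
Labor force participation rate = 1,521.76 / 1,989.19 = 76.50%.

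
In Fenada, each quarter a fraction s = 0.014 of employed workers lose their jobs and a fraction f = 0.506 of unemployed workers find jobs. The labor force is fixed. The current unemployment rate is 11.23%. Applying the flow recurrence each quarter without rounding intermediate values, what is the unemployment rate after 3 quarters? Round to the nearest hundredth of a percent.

With a fixed labor force, u_{t+1} = u_t + s·(1−u_t) − f·u_t = u_t·(1−s−f) + s.
Here 1−s−f = 0.480 and s = 0.014.
u_1 = 0.112300 × 0.480 + 0.014 = 0.067904.
u_2 = 0.067904 × 0.480 + 0.014 = 0.046594.
u_3 = 0.046594 × 0.480 + 0.014 = 0.036365.

Unemployment rate after three quarters ≈ 3.64%.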